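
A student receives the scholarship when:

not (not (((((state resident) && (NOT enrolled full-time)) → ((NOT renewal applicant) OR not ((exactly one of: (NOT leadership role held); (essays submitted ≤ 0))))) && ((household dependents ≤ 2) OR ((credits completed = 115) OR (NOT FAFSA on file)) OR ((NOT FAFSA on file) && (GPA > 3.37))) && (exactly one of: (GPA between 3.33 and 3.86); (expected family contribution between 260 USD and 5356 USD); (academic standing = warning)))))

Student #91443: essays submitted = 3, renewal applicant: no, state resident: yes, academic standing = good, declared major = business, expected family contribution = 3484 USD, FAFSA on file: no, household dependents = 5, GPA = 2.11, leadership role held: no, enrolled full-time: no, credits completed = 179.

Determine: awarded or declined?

Atomic conditions:
  state resident: yes → true
  NOT enrolled full-time: no → true
  NOT renewal applicant: no → true
  NOT leadership role held: no → true
  essays submitted ≤ 0: 3 ≤ 0 is false
  household dependents ≤ 2: 5 ≤ 2 is false
  credits completed = 115: 179 == 115 is false
  NOT FAFSA on file: no → true
  GPA > 3.37: 2.11 > 3.37 is false
  GPA between 3.33 and 3.86: 2.11 in [3.33, 3.86] is false
  expected family contribution between 260 USD and 5356 USD: 3484 in [260, 5356] is true
  academic standing = warning: good == warning is false
Combine:
[1.1.1.1] true AND true = true
[1.1.1.2.2.1] exactly-one(true, false) = true
[1.1.1.2.2] NOT true = false
[1.1.1.2] true OR false = true
[1.1.1] true → true = true
[1.1.2.2] false OR true = true
[1.1.2.3] true AND false = false
[1.1.2] false OR true OR false = true
[1.1.3] exactly-one(false, true, false) = true
[1.1] true AND true AND true = true
[1] NOT true = false
[root] NOT false = true
Overall: true → awarded

Awarded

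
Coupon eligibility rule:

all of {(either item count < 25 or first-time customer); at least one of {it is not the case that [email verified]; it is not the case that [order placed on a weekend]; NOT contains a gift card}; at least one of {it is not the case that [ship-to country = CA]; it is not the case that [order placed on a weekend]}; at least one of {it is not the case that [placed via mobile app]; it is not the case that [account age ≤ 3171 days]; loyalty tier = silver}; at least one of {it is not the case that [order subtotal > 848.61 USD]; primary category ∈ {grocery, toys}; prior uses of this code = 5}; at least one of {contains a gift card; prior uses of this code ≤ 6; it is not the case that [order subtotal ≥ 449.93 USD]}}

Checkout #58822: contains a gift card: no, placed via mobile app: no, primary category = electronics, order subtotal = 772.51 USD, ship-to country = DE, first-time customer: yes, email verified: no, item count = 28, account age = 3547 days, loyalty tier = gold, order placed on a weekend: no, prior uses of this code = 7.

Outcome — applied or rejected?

Rejected

Atomic conditions:
  item count < 25: 28 < 25 is false
  first-time customer: yes → true
  email verified: no → false
  order placed on a weekend: no → false
  NOT contains a gift card: no → true
  ship-to country = CA: DE == CA is false
  placed via mobile app: no → false
  account age ≤ 3171 days: 3547 ≤ 3171 is false
  loyalty tier = silver: gold == silver is false
  order subtotal > 848.61 USD: 772.51 > 848.61 is false
  primary category ∈ {grocery, toys}: electronics is not in the set → false
  prior uses of this code = 5: 7 == 5 is false
  contains a gift card: no → false
  prior uses of this code ≤ 6: 7 ≤ 6 is false
  order subtotal ≥ 449.93 USD: 772.51 ≥ 449.93 is true
Combine:
[1] false OR true = true
[2.1] NOT false = true
[2.2] NOT false = true
[2] true OR true OR true = true
[3.1] NOT false = true
[3.2] NOT false = true
[3] true OR true = true
[4.1] NOT false = true
[4.2] NOT false = true
[4] true OR true OR false = true
[5.1] NOT false = true
[5] true OR false OR false = true
[6.3] NOT true = false
[6] false OR false OR false = false
[root] true AND true AND true AND true AND true AND false = false
Overall: false → rejected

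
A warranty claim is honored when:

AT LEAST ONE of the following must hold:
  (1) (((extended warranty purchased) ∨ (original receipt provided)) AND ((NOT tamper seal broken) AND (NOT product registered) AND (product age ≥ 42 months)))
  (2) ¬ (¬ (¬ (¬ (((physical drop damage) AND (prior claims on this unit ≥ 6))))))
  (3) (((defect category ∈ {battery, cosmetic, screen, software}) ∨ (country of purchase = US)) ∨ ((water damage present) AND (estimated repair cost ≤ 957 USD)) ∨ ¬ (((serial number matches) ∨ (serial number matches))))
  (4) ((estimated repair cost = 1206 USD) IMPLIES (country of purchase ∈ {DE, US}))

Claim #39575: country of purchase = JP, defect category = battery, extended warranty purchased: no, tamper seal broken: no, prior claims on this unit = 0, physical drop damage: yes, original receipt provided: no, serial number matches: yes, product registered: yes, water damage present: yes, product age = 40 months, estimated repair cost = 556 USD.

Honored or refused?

Honored

Atomic conditions:
  extended warranty purchased: no → false
  original receipt provided: no → false
  NOT tamper seal broken: no → true
  NOT product registered: yes → false
  product age ≥ 42 months: 40 ≥ 42 is false
  physical drop damage: yes → true
  prior claims on this unit ≥ 6: 0 ≥ 6 is false
  defect category ∈ {battery, cosmetic, screen, software}: battery is in the set → true
  country of purchase = US: JP == US is false
  water damage present: yes → true
  estimated repair cost ≤ 957 USD: 556 ≤ 957 is true
  serial number matches: yes → true
  estimated repair cost = 1206 USD: 556 == 1206 is false
  country of purchase ∈ {DE, US}: JP is not in the set → false
Combine:
[1.1] false OR false = false
[1.2] true AND false AND false = false
[1] false AND false = false
[2.1.1.1.1] true AND false = false
[2.1.1.1] NOT false = true
[2.1.1] NOT true = false
[2.1] NOT false = true
[2] NOT true = false
[3.1] true OR false = true
[3.2] true AND true = true
[3.3.1] true OR true = true
[3.3] NOT true = false
[3] true OR true OR false = true
[4] false → false (antecedent false ⇒ implication holds) = true
[root] false OR false OR true OR true = true
Overall: true → honored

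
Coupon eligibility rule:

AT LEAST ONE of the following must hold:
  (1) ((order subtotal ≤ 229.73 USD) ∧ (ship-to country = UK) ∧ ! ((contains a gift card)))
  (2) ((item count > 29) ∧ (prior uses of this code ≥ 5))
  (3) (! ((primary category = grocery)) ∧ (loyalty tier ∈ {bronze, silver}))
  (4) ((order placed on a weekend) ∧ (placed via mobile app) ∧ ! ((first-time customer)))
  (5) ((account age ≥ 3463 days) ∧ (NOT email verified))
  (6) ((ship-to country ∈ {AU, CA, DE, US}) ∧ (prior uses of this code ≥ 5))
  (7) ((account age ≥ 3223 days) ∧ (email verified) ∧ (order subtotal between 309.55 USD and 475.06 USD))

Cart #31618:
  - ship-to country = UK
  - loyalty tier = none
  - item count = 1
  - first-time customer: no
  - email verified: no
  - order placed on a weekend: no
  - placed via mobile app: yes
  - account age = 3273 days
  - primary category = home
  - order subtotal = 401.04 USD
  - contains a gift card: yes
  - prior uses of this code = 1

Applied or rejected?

Rejected

Atomic conditions:
  order subtotal ≤ 229.73 USD: 401.04 ≤ 229.73 is false
  ship-to country = UK: UK == UK is true
  contains a gift card: yes → true
  item count > 29: 1 > 29 is false
  prior uses of this code ≥ 5: 1 ≥ 5 is false
  primary category = grocery: home == grocery is false
  loyalty tier ∈ {bronze, silver}: none is not in the set → false
  order placed on a weekend: no → false
  placed via mobile app: yes → true
  first-time customer: no → false
  account age ≥ 3463 days: 3273 ≥ 3463 is false
  NOT email verified: no → true
  ship-to country ∈ {AU, CA, DE, US}: UK is not in the set → false
  account age ≥ 3223 days: 3273 ≥ 3223 is true
  email verified: no → false
  order subtotal between 309.55 USD and 475.06 USD: 401.04 in [309.55, 475.06] is true
Combine:
[1.3] NOT true = false
[1] false AND true AND false = false
[2] false AND false = false
[3.1] NOT false = true
[3] true AND false = false
[4.3] NOT false = true
[4] false AND true AND true = false
[5] false AND true = false
[6] false AND false = false
[7] true AND false AND true = false
[root] false OR false OR false OR false OR false OR false OR false = false
Overall: false → rejected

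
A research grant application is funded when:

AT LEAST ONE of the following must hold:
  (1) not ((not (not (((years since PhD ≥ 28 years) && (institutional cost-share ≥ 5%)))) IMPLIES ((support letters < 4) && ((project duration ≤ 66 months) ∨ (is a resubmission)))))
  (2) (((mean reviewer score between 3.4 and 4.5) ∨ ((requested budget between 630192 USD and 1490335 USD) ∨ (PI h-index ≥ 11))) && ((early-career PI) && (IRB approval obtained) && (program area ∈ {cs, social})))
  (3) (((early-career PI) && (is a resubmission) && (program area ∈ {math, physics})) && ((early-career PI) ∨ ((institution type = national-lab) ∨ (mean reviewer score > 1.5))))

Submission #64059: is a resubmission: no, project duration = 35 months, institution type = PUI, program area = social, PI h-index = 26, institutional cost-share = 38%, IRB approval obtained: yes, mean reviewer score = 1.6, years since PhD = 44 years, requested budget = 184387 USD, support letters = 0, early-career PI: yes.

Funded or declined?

Funded

Atomic conditions:
  years since PhD ≥ 28 years: 44 ≥ 28 is true
  institutional cost-share ≥ 5%: 38 ≥ 5 is true
  support letters < 4: 0 < 4 is true
  project duration ≤ 66 months: 35 ≤ 66 is true
  is a resubmission: no → false
  mean reviewer score between 3.4 and 4.5: 1.6 in [3.4, 4.5] is false
  requested budget between 630192 USD and 1490335 USD: 184387 in [630192, 1490335] is false
  PI h-index ≥ 11: 26 ≥ 11 is true
  early-career PI: yes → true
  IRB approval obtained: yes → true
  program area ∈ {cs, social}: social is in the set → true
  program area ∈ {math, physics}: social is not in the set → false
  institution type = national-lab: PUI == national-lab is false
  mean reviewer score > 1.5: 1.6 > 1.5 is true
Combine:
[1.1.1.1.1] true AND true = true
[1.1.1.1] NOT true = false
[1.1.1] NOT false = true
[1.1.2.2] true OR false = true
[1.1.2] true AND true = true
[1.1] true → true = true
[1] NOT true = false
[2.1.2] false OR true = true
[2.1] false OR true = true
[2.2] true AND true AND true = true
[2] true AND true = true
[3.1] true AND false AND false = false
[3.2.2] false OR true = true
[3.2] true OR true = true
[3] false AND true = false
[root] false OR true OR false = true
Overall: true → funded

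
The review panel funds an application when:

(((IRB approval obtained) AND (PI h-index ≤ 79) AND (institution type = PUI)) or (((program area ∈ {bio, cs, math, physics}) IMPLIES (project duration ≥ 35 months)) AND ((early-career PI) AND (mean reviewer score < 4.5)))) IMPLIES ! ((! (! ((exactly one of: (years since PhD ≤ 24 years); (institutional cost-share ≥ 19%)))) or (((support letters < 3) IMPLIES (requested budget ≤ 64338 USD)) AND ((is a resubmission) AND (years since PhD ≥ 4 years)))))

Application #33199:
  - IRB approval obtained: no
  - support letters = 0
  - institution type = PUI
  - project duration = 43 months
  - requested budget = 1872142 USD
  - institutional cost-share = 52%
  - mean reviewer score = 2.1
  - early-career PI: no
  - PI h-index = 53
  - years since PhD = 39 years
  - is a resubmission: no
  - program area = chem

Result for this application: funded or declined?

Atomic conditions:
  IRB approval obtained: no → false
  PI h-index ≤ 79: 53 ≤ 79 is true
  institution type = PUI: PUI == PUI is true
  program area ∈ {bio, cs, math, physics}: chem is not in the set → false
  project duration ≥ 35 months: 43 ≥ 35 is true
  early-career PI: no → false
  mean reviewer score < 4.5: 2.1 < 4.5 is true
  years since PhD ≤ 24 years: 39 ≤ 24 is false
  institutional cost-share ≥ 19%: 52 ≥ 19 is true
  support letters < 3: 0 < 3 is true
  requested budget ≤ 64338 USD: 1872142 ≤ 64338 is false
  is a resubmission: no → false
  years since PhD ≥ 4 years: 39 ≥ 4 is true
Combine:
[1.1] false AND true AND true = false
[1.2.1] false → true (antecedent false ⇒ implication holds) = true
[1.2.2] false AND true = false
[1.2] true AND false = false
[1] false OR false = false
[2.1.1.1.1] exactly-one(false, true) = true
[2.1.1.1] NOT true = false
[2.1.1] NOT false = true
[2.1.2.1] true → false = false
[2.1.2.2] false AND true = false
[2.1.2] false AND false = false
[2.1] true OR false = true
[2] NOT true = false
[root] false → false (antecedent false ⇒ implication holds) = true
Overall: true → funded

Funded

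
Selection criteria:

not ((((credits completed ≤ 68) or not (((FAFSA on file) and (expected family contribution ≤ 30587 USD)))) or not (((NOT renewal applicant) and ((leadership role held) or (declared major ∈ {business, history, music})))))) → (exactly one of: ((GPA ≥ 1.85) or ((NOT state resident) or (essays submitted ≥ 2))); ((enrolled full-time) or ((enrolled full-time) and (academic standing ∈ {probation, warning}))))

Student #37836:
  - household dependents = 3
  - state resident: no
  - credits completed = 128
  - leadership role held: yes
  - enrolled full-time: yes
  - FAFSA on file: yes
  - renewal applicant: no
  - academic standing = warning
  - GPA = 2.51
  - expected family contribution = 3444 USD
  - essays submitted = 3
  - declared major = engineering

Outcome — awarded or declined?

Declined

Atomic conditions:
  credits completed ≤ 68: 128 ≤ 68 is false
  FAFSA on file: yes → true
  expected family contribution ≤ 30587 USD: 3444 ≤ 30587 is true
  NOT renewal applicant: no → true
  leadership role held: yes → true
  declared major ∈ {business, history, music}: engineering is not in the set → false
  GPA ≥ 1.85: 2.51 ≥ 1.85 is true
  NOT state resident: no → true
  essays submitted ≥ 2: 3 ≥ 2 is true
  enrolled full-time: yes → true
  academic standing ∈ {probation, warning}: warning is in the set → true
Combine:
[1.1.1.2.1] true AND true = true
[1.1.1.2] NOT true = false
[1.1.1] false OR false = false
[1.1.2.1.2] true OR false = true
[1.1.2.1] true AND true = true
[1.1.2] NOT true = false
[1.1] false OR false = false
[1] NOT false = true
[2.1.2] true OR true = true
[2.1] true OR true = true
[2.2.2] true AND true = true
[2.2] true OR true = true
[2] exactly-one(true, true) = false
[root] true → false = false
Overall: false → declined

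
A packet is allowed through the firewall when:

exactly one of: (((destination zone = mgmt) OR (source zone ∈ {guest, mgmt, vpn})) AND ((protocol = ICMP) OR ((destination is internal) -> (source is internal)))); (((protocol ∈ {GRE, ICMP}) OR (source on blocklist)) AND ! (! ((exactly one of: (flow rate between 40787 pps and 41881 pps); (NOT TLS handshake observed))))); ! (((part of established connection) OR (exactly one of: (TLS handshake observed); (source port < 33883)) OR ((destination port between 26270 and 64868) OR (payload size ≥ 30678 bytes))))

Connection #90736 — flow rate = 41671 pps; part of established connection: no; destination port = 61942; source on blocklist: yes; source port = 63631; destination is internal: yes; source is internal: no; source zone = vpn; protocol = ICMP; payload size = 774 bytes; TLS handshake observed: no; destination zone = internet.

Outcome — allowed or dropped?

Atomic conditions:
  destination zone = mgmt: internet == mgmt is false
  source zone ∈ {guest, mgmt, vpn}: vpn is in the set → true
  protocol = ICMP: ICMP == ICMP is true
  destination is internal: yes → true
  source is internal: no → false
  protocol ∈ {GRE, ICMP}: ICMP is in the set → true
  source on blocklist: yes → true
  flow rate between 40787 pps and 41881 pps: 41671 in [40787, 41881] is true
  NOT TLS handshake observed: no → true
  part of established connection: no → false
  TLS handshake observed: no → false
  source port < 33883: 63631 < 33883 is false
  destination port between 26270 and 64868: 61942 in [26270, 64868] is true
  payload size ≥ 30678 bytes: 774 ≥ 30678 is false
Combine:
[1.1] false OR true = true
[1.2.2] true → false = false
[1.2] true OR false = true
[1] true AND true = true
[2.1] true OR true = true
[2.2.1.1] exactly-one(true, true) = false
[2.2.1] NOT false = true
[2.2] NOT true = false
[2] true AND false = false
[3.1.2] exactly-one(false, false) = false
[3.1.3] true OR false = true
[3.1] false OR false OR true = true
[3] NOT true = false
[root] exactly-one(true, false, false) = true
Overall: true → allowed

Allowed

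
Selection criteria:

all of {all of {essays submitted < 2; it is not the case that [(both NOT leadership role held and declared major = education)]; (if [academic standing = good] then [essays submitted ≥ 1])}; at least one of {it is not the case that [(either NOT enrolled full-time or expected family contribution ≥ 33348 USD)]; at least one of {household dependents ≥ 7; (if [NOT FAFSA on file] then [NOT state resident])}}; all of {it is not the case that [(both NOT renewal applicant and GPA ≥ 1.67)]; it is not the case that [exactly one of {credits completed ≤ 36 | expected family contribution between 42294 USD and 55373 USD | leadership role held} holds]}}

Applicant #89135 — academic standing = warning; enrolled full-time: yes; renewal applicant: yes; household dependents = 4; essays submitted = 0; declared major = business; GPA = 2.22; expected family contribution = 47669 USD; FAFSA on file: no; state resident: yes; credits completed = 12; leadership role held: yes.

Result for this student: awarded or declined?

Declined

Atomic conditions:
  essays submitted < 2: 0 < 2 is true
  NOT leadership role held: yes → false
  declared major = education: business == education is false
  academic standing = good: warning == good is false
  essays submitted ≥ 1: 0 ≥ 1 is false
  NOT enrolled full-time: yes → false
  expected family contribution ≥ 33348 USD: 47669 ≥ 33348 is true
  household dependents ≥ 7: 4 ≥ 7 is false
  NOT FAFSA on file: no → true
  NOT state resident: yes → false
  NOT renewal applicant: yes → false
  GPA ≥ 1.67: 2.22 ≥ 1.67 is true
  credits completed ≤ 36: 12 ≤ 36 is true
  expected family contribution between 42294 USD and 55373 USD: 47669 in [42294, 55373] is true
  leadership role held: yes → true
Combine:
[1.2.1] false AND false = false
[1.2] NOT false = true
[1.3] false → false (antecedent false ⇒ implication holds) = true
[1] true AND true AND true = true
[2.1.1] false OR true = true
[2.1] NOT true = false
[2.2.2] true → false = false
[2.2] false OR false = false
[2] false OR false = false
[3.1.1] false AND true = false
[3.1] NOT false = true
[3.2.1] exactly-one(true, true, true) = false
[3.2] NOT false = true
[3] true AND true = true
[root] true AND false AND true = false
Overall: false → declined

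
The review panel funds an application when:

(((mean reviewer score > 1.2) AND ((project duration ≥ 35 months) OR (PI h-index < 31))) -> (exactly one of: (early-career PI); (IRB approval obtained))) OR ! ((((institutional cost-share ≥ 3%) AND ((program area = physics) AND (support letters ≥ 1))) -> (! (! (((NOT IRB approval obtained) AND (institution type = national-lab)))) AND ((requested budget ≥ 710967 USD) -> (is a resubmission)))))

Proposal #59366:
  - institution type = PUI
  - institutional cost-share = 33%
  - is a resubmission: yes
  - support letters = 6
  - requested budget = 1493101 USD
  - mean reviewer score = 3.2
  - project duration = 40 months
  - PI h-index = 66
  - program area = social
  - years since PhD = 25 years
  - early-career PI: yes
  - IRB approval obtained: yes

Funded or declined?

Declined

Atomic conditions:
  mean reviewer score > 1.2: 3.2 > 1.2 is true
  project duration ≥ 35 months: 40 ≥ 35 is true
  PI h-index < 31: 66 < 31 is false
  early-career PI: yes → true
  IRB approval obtained: yes → true
  institutional cost-share ≥ 3%: 33 ≥ 3 is true
  program area = physics: social == physics is false
  support letters ≥ 1: 6 ≥ 1 is true
  NOT IRB approval obtained: yes → false
  institution type = national-lab: PUI == national-lab is false
  requested budget ≥ 710967 USD: 1493101 ≥ 710967 is true
  is a resubmission: yes → true
Combine:
[1.1.2] true OR false = true
[1.1] true AND true = true
[1.2] exactly-one(true, true) = false
[1] true → false = false
[2.1.1.2] false AND true = false
[2.1.1] true AND false = false
[2.1.2.1.1.1] false AND false = false
[2.1.2.1.1] NOT false = true
[2.1.2.1] NOT true = false
[2.1.2.2] true → true = true
[2.1.2] false AND true = false
[2.1] false → false (antecedent false ⇒ implication holds) = true
[2] NOT true = false
[root] false OR false = false
Overall: false → declined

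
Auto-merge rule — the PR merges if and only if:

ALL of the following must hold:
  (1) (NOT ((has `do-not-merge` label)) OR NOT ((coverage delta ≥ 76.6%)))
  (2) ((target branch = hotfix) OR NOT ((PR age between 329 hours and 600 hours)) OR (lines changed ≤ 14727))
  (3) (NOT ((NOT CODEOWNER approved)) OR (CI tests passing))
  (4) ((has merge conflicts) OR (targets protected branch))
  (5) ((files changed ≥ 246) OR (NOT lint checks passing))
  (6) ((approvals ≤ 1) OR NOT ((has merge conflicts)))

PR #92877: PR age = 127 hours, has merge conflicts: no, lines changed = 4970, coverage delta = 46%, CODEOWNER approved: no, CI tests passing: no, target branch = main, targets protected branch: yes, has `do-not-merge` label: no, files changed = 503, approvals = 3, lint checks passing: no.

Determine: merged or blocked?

Atomic conditions:
  has `do-not-merge` label: no → false
  coverage delta ≥ 76.6%: 46 ≥ 76.6 is false
  target branch = hotfix: main == hotfix is false
  PR age between 329 hours and 600 hours: 127 in [329, 600] is false
  lines changed ≤ 14727: 4970 ≤ 14727 is true
  NOT CODEOWNER approved: no → true
  CI tests passing: no → false
  has merge conflicts: no → false
  targets protected branch: yes → true
  files changed ≥ 246: 503 ≥ 246 is true
  NOT lint checks passing: no → true
  approvals ≤ 1: 3 ≤ 1 is false
Combine:
[1.1] NOT false = true
[1.2] NOT false = true
[1] true OR true = true
[2.2] NOT false = true
[2] false OR true OR true = true
[3.1] NOT true = false
[3] false OR false = false
[4] false OR true = true
[5] true OR true = true
[6.2] NOT false = true
[6] false OR true = true
[root] true AND true AND false AND true AND true AND true = false
Overall: false → blocked

Blocked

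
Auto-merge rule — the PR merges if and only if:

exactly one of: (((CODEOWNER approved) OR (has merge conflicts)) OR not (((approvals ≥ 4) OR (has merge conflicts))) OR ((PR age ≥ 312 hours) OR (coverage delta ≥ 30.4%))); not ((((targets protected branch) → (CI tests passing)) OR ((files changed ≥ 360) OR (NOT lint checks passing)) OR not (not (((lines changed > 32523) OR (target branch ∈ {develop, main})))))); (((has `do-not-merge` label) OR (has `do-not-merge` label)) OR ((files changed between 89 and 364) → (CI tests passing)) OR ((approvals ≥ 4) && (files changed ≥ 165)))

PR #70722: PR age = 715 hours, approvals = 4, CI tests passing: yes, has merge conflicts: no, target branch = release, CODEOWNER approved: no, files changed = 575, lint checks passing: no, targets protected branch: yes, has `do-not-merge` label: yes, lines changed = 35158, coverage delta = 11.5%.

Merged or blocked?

Atomic conditions:
  CODEOWNER approved: no → false
  has merge conflicts: no → false
  approvals ≥ 4: 4 ≥ 4 is true
  PR age ≥ 312 hours: 715 ≥ 312 is true
  coverage delta ≥ 30.4%: 11.5 ≥ 30.4 is false
  targets protected branch: yes → true
  CI tests passing: yes → true
  files changed ≥ 360: 575 ≥ 360 is true
  NOT lint checks passing: no → true
  lines changed > 32523: 35158 > 32523 is true
  target branch ∈ {develop, main}: release is not in the set → false
  has `do-not-merge` label: yes → true
  files changed between 89 and 364: 575 in [89, 364] is false
  files changed ≥ 165: 575 ≥ 165 is true
Combine:
[1.1] false OR false = false
[1.2.1] true OR false = true
[1.2] NOT true = false
[1.3] true OR false = true
[1] false OR false OR true = true
[2.1.1] true → true = true
[2.1.2] true OR true = true
[2.1.3.1.1] true OR false = true
[2.1.3.1] NOT true = false
[2.1.3] NOT false = true
[2.1] true OR true OR true = true
[2] NOT true = false
[3.1] true OR true = true
[3.2] false → true (antecedent false ⇒ implication holds) = true
[3.3] true AND true = true
[3] true OR true OR true = true
[root] exactly-one(true, false, true) = false
Overall: false → blocked

Blocked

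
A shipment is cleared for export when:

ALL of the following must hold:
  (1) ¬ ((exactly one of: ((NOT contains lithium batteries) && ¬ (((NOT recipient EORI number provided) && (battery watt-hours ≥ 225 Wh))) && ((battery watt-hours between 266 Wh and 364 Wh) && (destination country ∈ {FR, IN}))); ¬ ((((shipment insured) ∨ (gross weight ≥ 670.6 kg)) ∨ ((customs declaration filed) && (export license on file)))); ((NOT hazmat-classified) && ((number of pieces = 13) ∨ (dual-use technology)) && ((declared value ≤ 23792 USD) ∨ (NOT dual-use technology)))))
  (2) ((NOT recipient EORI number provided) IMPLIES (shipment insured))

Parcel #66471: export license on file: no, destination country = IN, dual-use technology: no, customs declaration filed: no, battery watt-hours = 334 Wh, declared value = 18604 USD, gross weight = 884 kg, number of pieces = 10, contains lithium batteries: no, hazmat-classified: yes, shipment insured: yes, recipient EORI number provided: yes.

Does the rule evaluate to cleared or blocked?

Atomic conditions:
  NOT contains lithium batteries: no → true
  NOT recipient EORI number provided: yes → false
  battery watt-hours ≥ 225 Wh: 334 ≥ 225 is true
  battery watt-hours between 266 Wh and 364 Wh: 334 in [266, 364] is true
  destination country ∈ {FR, IN}: IN is in the set → true
  shipment insured: yes → true
  gross weight ≥ 670.6 kg: 884 ≥ 670.6 is true
  customs declaration filed: no → false
  export license on file: no → false
  NOT hazmat-classified: yes → false
  number of pieces = 13: 10 == 13 is false
  dual-use technology: no → false
  declared value ≤ 23792 USD: 18604 ≤ 23792 is true
  NOT dual-use technology: no → true
Combine:
[1.1.1.2.1] false AND true = false
[1.1.1.2] NOT false = true
[1.1.1.3] true AND true = true
[1.1.1] true AND true AND true = true
[1.1.2.1.1] true OR true = true
[1.1.2.1.2] false AND false = false
[1.1.2.1] true OR false = true
[1.1.2] NOT true = false
[1.1.3.2] false OR false = false
[1.1.3.3] true OR true = true
[1.1.3] false AND false AND true = false
[1.1] exactly-one(true, false, false) = true
[1] NOT true = false
[2] false → true (antecedent false ⇒ implication holds) = true
[root] false AND true = false
Overall: false → blocked

Blocked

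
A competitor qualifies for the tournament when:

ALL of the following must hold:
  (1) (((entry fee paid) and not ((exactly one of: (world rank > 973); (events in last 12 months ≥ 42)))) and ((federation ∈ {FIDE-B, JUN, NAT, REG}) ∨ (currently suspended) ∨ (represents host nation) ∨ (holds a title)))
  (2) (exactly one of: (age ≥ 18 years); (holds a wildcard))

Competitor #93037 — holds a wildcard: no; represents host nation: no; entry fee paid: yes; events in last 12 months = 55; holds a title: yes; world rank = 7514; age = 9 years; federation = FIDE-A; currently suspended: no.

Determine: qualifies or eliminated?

Atomic conditions:
  entry fee paid: yes → true
  world rank > 973: 7514 > 973 is true
  events in last 12 months ≥ 42: 55 ≥ 42 is true
  federation ∈ {FIDE-B, JUN, NAT, REG}: FIDE-A is not in the set → false
  currently suspended: no → false
  represents host nation: no → false
  holds a title: yes → true
  age ≥ 18 years: 9 ≥ 18 is false
  holds a wildcard: no → false
Combine:
[1.1.2.1] exactly-one(true, true) = false
[1.1.2] NOT false = true
[1.1] true AND true = true
[1.2] false OR false OR false OR true = true
[1] true AND true = true
[2] exactly-one(false, false) = false
[root] true AND false = false
Overall: false → eliminated

Eliminated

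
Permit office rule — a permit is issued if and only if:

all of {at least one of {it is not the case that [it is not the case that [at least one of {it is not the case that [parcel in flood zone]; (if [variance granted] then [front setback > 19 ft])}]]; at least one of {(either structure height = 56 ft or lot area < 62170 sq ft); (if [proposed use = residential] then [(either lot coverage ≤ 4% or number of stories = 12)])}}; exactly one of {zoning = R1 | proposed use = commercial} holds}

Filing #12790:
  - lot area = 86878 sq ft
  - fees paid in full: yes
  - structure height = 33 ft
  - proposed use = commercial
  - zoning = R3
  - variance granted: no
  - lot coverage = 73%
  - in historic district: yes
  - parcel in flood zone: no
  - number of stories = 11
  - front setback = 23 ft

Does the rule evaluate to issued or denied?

Atomic conditions:
  parcel in flood zone: no → false
  variance granted: no → false
  front setback > 19 ft: 23 > 19 is true
  structure height = 56 ft: 33 == 56 is false
  lot area < 62170 sq ft: 86878 < 62170 is false
  proposed use = residential: commercial == residential is false
  lot coverage ≤ 4%: 73 ≤ 4 is false
  number of stories = 12: 11 == 12 is false
  zoning = R1: R3 == R1 is false
  proposed use = commercial: commercial == commercial is true
Combine:
[1.1.1.1.1] NOT false = true
[1.1.1.1.2] false → true (antecedent false ⇒ implication holds) = true
[1.1.1.1] true OR true = true
[1.1.1] NOT true = false
[1.1] NOT false = true
[1.2.1] false OR false = false
[1.2.2.2] false OR false = false
[1.2.2] false → false (antecedent false ⇒ implication holds) = true
[1.2] false OR true = true
[1] true OR true = true
[2] exactly-one(false, true) = true
[root] true AND true = true
Overall: true → issued

Issued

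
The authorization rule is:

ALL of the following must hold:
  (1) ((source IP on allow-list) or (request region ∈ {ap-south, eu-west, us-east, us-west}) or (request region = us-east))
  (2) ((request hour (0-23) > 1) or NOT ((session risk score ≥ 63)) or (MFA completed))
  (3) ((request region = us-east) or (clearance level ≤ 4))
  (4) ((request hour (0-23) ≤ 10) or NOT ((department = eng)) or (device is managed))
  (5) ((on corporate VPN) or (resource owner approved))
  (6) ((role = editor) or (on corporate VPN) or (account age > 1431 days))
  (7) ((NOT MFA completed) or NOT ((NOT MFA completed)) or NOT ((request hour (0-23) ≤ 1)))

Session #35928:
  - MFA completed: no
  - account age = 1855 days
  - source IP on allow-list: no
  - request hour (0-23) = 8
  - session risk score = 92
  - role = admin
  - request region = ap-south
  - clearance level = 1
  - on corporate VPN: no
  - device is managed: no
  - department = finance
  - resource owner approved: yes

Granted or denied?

Granted

Atomic conditions:
  source IP on allow-list: no → false
  request region ∈ {ap-south, eu-west, us-east, us-west}: ap-south is in the set → true
  request region = us-east: ap-south == us-east is false
  request hour (0-23) > 1: 8 > 1 is true
  session risk score ≥ 63: 92 ≥ 63 is true
  MFA completed: no → false
  clearance level ≤ 4: 1 ≤ 4 is true
  request hour (0-23) ≤ 10: 8 ≤ 10 is true
  department = eng: finance == eng is false
  device is managed: no → false
  on corporate VPN: no → false
  resource owner approved: yes → true
  role = editor: admin == editor is false
  account age > 1431 days: 1855 > 1431 is true
  NOT MFA completed: no → true
  request hour (0-23) ≤ 1: 8 ≤ 1 is false
Combine:
[1] false OR true OR false = true
[2.2] NOT true = false
[2] true OR false OR false = true
[3] false OR true = true
[4.2] NOT false = true
[4] true OR true OR false = true
[5] false OR true = true
[6] false OR false OR true = true
[7.2] NOT true = false
[7.3] NOT false = true
[7] true OR false OR true = true
[root] true AND true AND true AND true AND true AND true AND true = true
Overall: true → granted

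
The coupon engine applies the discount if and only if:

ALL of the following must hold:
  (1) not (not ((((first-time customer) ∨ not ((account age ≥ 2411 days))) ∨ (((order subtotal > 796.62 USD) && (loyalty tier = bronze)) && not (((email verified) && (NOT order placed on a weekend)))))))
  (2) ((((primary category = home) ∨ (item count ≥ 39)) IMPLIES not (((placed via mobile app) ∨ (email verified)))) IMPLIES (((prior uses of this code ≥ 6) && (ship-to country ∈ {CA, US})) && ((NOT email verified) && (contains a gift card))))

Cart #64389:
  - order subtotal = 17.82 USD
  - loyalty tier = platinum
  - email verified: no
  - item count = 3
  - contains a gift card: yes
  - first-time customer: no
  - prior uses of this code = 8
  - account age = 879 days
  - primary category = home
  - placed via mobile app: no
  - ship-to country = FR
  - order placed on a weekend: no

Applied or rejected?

Rejected

Atomic conditions:
  first-time customer: no → false
  account age ≥ 2411 days: 879 ≥ 2411 is false
  order subtotal > 796.62 USD: 17.82 > 796.62 is false
  loyalty tier = bronze: platinum == bronze is false
  email verified: no → false
  NOT order placed on a weekend: no → true
  primary category = home: home == home is true
  item count ≥ 39: 3 ≥ 39 is false
  placed via mobile app: no → false
  prior uses of this code ≥ 6: 8 ≥ 6 is true
  ship-to country ∈ {CA, US}: FR is not in the set → false
  NOT email verified: no → true
  contains a gift card: yes → true
Combine:
[1.1.1.1.2] NOT false = true
[1.1.1.1] false OR true = true
[1.1.1.2.1] false AND false = false
[1.1.1.2.2.1] false AND true = false
[1.1.1.2.2] NOT false = true
[1.1.1.2] false AND true = false
[1.1.1] true OR false = true
[1.1] NOT true = false
[1] NOT false = true
[2.1.1] true OR false = true
[2.1.2.1] false OR false = false
[2.1.2] NOT false = true
[2.1] true → true = true
[2.2.1] true AND false = false
[2.2.2] true AND true = true
[2.2] false AND true = false
[2] true → false = false
[root] true AND false = false
Overall: false → rejected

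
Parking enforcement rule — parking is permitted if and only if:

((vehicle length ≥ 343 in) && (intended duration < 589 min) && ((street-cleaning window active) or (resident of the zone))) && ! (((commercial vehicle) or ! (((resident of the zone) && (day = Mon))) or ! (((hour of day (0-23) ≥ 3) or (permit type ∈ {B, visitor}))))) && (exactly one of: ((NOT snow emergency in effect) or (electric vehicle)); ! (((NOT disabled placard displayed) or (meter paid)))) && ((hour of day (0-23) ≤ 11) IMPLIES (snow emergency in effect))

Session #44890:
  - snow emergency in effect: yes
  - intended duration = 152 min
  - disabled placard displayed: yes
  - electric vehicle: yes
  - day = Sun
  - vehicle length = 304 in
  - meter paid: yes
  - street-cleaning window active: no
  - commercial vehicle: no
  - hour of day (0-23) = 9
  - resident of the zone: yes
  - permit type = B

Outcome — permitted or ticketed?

Atomic conditions:
  vehicle length ≥ 343 in: 304 ≥ 343 is false
  intended duration < 589 min: 152 < 589 is true
  street-cleaning window active: no → false
  resident of the zone: yes → true
  commercial vehicle: no → false
  day = Mon: Sun == Mon is false
  hour of day (0-23) ≥ 3: 9 ≥ 3 is true
  permit type ∈ {B, visitor}: B is in the set → true
  NOT snow emergency in effect: yes → false
  electric vehicle: yes → true
  NOT disabled placard displayed: yes → false
  meter paid: yes → true
  hour of day (0-23) ≤ 11: 9 ≤ 11 is true
  snow emergency in effect: yes → true
Combine:
[1.3] false OR true = true
[1] false AND true AND true = false
[2.1.2.1] true AND false = false
[2.1.2] NOT false = true
[2.1.3.1] true OR true = true
[2.1.3] NOT true = false
[2.1] false OR true OR false = true
[2] NOT true = false
[3.1] false OR true = true
[3.2.1] false OR true = true
[3.2] NOT true = false
[3] exactly-one(true, false) = true
[4] true → true = true
[root] false AND false AND true AND true = false
Overall: false → ticketed

Ticketed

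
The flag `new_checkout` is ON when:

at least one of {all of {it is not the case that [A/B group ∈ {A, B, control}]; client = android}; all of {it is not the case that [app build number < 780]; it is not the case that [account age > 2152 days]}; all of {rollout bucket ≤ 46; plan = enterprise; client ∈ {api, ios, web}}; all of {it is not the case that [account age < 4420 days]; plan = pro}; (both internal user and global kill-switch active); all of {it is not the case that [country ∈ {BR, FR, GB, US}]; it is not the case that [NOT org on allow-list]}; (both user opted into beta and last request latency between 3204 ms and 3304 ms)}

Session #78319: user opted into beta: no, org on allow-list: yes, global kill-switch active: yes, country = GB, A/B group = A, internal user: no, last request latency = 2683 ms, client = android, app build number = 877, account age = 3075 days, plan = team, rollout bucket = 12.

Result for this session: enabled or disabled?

Disabled

Atomic conditions:
  A/B group ∈ {A, B, control}: A is in the set → true
  client = android: android == android is true
  app build number < 780: 877 < 780 is false
  account age > 2152 days: 3075 > 2152 is true
  rollout bucket ≤ 46: 12 ≤ 46 is true
  plan = enterprise: team == enterprise is false
  client ∈ {api, ios, web}: android is not in the set → false
  account age < 4420 days: 3075 < 4420 is true
  plan = pro: team == pro is false
  internal user: no → false
  global kill-switch active: yes → true
  country ∈ {BR, FR, GB, US}: GB is in the set → true
  NOT org on allow-list: yes → false
  user opted into beta: no → false
  last request latency between 3204 ms and 3304 ms: 2683 in [3204, 3304] is false
Combine:
[1.1] NOT true = false
[1] false AND true = false
[2.1] NOT false = true
[2.2] NOT true = false
[2] true AND false = false
[3] true AND false AND false = false
[4.1] NOT true = false
[4] false AND false = false
[5] false AND true = false
[6.1] NOT true = false
[6.2] NOT false = true
[6] false AND true = false
[7] false AND false = false
[root] false OR false OR false OR false OR false OR false OR false = false
Overall: false → disabled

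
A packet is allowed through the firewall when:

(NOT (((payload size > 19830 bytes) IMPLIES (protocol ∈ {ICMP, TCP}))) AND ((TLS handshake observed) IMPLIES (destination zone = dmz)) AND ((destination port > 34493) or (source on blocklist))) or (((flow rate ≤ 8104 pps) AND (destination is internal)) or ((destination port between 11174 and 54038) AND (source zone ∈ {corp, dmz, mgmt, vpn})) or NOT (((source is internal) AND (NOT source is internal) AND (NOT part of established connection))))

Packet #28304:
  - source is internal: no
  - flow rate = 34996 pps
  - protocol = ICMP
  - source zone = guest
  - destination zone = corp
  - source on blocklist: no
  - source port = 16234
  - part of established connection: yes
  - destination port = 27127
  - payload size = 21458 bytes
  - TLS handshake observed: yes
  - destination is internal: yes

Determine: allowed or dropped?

Atomic conditions:
  payload size > 19830 bytes: 21458 > 19830 is true
  protocol ∈ {ICMP, TCP}: ICMP is in the set → true
  TLS handshake observed: yes → true
  destination zone = dmz: corp == dmz is false
  destination port > 34493: 27127 > 34493 is false
  source on blocklist: no → false
  flow rate ≤ 8104 pps: 34996 ≤ 8104 is false
  destination is internal: yes → true
  destination port between 11174 and 54038: 27127 in [11174, 54038] is true
  source zone ∈ {corp, dmz, mgmt, vpn}: guest is not in the set → false
  source is internal: no → false
  NOT source is internal: no → true
  NOT part of established connection: yes → false
Combine:
[1.1.1] true → true = true
[1.1] NOT true = false
[1.2] true → false = false
[1.3] false OR false = false
[1] false AND false AND false = false
[2.1] false AND true = false
[2.2] true AND false = false
[2.3.1] false AND true AND false = false
[2.3] NOT false = true
[2] false OR false OR true = true
[root] false OR true = true
Overall: true → allowed

Allowed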